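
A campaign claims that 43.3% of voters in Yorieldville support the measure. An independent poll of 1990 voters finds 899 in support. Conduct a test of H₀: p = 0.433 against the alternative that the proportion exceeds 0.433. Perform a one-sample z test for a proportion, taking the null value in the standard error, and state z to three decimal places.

p̂ = 899/1990 ≈ 0.45176.
SE = √(p₀(1−p₀)/n) = √(0.24551/1990) = 0.01111.
z = (0.45176 − 0.433)/0.01111 = 0.01876/0.01111 = 1.689.

z = 1.689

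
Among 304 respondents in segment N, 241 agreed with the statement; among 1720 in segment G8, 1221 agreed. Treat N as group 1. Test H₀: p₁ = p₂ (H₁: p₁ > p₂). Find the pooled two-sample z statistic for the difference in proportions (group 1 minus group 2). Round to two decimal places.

z = 2.97

p̂₁ = 241/304 ≈ 0.7928, p̂₂ = 1221/1720 ≈ 0.7099.
Pooled p̂ = (241+1221)/(304+1720) = 1462/2024 = 0.7223.
SE = √(0.200568 × 0.00387087) = 0.0279.
z = (0.7928 − 0.7099)/0.0279 = 0.0829/0.0279 = 2.97.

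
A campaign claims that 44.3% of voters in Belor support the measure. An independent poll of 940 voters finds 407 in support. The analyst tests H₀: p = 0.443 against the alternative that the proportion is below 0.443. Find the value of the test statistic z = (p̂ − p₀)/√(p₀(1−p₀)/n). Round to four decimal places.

z = -0.6185

p̂ = 407/940 = 0.432979.
Under H₀, SE = √(0.443·0.557/940) = √(0.000262501) = 0.016202.
z = (0.432979 − 0.443)/0.016202 = -0.010021/0.016202 = -0.6185.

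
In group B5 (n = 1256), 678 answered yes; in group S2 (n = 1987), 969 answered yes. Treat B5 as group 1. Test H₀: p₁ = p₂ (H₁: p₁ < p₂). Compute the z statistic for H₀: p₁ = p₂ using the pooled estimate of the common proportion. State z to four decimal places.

z = 2.8931

p̂₁ = 678/1256 ≈ 0.539809, p̂₂ = 969/1987 ≈ 0.487670.
Pooled p̂ = (678+969)/(1256+1987) = 1647/3243 = 0.507863.
SE = √(p̂(1−p̂)(1/n₁+1/n₂)) = √(0.507863·0.492137·0.00129945) = √(0.000324782) = 0.018022.
z = (0.539809 − 0.487670)/0.018022 = 0.052139/0.018022 = 2.8931.
p-value = P(Z < 2.893) ≈ 0.9981.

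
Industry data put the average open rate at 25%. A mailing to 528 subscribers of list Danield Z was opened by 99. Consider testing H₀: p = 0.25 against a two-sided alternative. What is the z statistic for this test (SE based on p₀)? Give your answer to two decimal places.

z = -3.32

p̂ = 99/528 = 0.1875.
SE = √(p₀(1−p₀)/n) = √(0.1875/528) = 0.0188.
z = (0.1875 − 0.25)/0.0188 = -0.0625/0.0188 = -3.32.
Two-sided p-value ≈ 2·Φ(−3.317) = 0.0009.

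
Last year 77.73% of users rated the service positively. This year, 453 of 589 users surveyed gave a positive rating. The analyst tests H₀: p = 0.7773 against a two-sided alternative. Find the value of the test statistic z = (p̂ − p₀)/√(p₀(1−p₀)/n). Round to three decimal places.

p̂ = 453/589 ≈ 0.76910.
Standard error under H₀: √(0.7773×0.2227/589) = 0.01714.
z = (0.76910 − 0.7773)/0.01714 = -0.00820/0.01714 = -0.478.
Two-sided p-value ≈ 2·Φ(−0.478) = 0.6324.

z = -0.478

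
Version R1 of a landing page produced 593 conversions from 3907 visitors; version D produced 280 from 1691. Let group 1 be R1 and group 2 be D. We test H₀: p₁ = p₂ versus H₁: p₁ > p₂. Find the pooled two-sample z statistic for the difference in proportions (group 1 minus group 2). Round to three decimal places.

z = -1.307

p̂₁ = 593/3907 ≈ 0.15178, p̂₂ = 280/1691 ≈ 0.16558.
Pooled p̂ = (593+280)/(3907+1691) = 873/5598 = 0.15595.
SE = √(0.131629 × 0.000847317) = 0.01056.
z = (0.15178 − 0.16558)/0.01056 = -0.01380/0.01056 = -1.307.
p-value = P(Z > -1.307) ≈ 0.9044.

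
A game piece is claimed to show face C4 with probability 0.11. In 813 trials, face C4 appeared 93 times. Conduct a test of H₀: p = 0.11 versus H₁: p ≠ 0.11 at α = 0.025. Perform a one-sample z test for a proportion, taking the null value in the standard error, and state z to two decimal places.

z = 0.40

p̂ = 93/813 = 0.1144.
Under H₀, SE = √(0.11·0.89/813) = √(0.000120418) = 0.0110.
z = (0.1144 − 0.11)/0.0110 = 0.0044/0.0110 = 0.40.
Two-sided p-value ≈ 2·Φ(−0.400) = 0.6890. With α = 0.025, fail to reject H₀.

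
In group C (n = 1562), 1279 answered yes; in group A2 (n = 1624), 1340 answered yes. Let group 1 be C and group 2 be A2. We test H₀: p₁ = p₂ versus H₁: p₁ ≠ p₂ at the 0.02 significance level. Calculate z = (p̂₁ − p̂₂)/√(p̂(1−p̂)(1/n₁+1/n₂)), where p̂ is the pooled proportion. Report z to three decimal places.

p̂₁ = 1279/1562 = 0.81882, p̂₂ = 1340/1624 = 0.82512.
Pooled p̂ = (1279+1340)/(1562+1624) = 2619/3186 = 0.82203.
SE = √(0.146294 × 0.00125597) = 0.01356.
z = (0.81882 − 0.82512)/0.01356 = -0.00630/0.01356 = -0.465.
Two-sided p-value ≈ 2·Φ(−0.465) = 0.6420; since p > α = 0.02, fail to reject H₀.

z = -0.465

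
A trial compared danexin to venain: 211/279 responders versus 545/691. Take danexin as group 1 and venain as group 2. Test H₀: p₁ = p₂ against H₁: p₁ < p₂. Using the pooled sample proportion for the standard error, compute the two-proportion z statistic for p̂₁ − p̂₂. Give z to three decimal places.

p̂₁ = 211/279 = 0.75627, p̂₂ = 545/691 = 0.78871.
Pooled p̂ = (211+545)/(279+691) = 756/970 = 0.77938.
SE = √(p̂(1−p̂)(1/n₁+1/n₂)) = √(0.77938·0.22062·0.00503141) = √(0.00086513) = 0.02941.
z = (0.75627 − 0.78871)/0.02941 = -0.03244/0.02941 = -1.103.
p-value = P(Z < -1.103) ≈ 0.1350.

z = -1.103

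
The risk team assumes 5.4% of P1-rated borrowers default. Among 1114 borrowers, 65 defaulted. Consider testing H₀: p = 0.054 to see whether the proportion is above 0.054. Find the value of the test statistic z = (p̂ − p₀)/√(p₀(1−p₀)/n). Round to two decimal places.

z = 0.64

p̂ = 65/1114 ≈ 0.05835.
Standard error under H₀: √(0.054×0.946/1114) = 0.00677.
z = (0.05835 − 0.054)/0.00677 = 0.00435/0.00677 = 0.64.
p-value = P(Z > 0.642) ≈ 0.2604.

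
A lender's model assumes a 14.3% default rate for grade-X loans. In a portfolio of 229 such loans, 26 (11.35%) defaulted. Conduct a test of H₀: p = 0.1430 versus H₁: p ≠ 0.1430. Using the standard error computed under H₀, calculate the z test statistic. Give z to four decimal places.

p̂ = 26/229 = 0.113537.
Standard error under H₀: √(0.143×0.857/229) = 0.023133.
z = (0.113537 − 0.143)/0.023133 = -0.029463/0.023133 = -1.2736.

z = -1.2736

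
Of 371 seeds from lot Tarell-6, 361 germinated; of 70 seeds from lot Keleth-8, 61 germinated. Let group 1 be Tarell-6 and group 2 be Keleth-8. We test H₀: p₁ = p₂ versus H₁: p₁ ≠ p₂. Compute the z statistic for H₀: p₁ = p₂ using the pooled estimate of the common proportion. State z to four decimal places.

p̂₁ = 361/371 = 0.973046, p̂₂ = 61/70 = 0.871429.
Pooled p̂ = (361+61)/(371+70) = 422/441 = 0.956916.
SE = √(p̂(1−p̂)(1/n₁+1/n₂)) = √(0.956916·0.043084·0.0169811) = √(0.000700093) = 0.026459.
z = (0.973046 − 0.871429)/0.026459 = 0.101617/0.026459 = 3.8405.
Two-sided p-value ≈ 2·Φ(−3.841) = 0.0001.

z = 3.8405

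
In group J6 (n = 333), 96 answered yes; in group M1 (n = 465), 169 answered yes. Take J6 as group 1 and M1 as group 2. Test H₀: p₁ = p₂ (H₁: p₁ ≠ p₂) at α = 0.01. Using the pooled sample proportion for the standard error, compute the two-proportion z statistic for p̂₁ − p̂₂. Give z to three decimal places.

p̂₁ = 96/333 ≈ 0.28829, p̂₂ = 169/465 ≈ 0.36344.
Pooled p̂ = (96+169)/(333+465) = 265/798 = 0.33208.
SE = √(0.221803 × 0.00515354) = 0.03381.
z = (0.28829 − 0.36344)/0.03381 = -0.07515/0.03381 = -2.223.
Two-sided p-value ≈ 2·Φ(−2.223) = 0.0262, so at α = 0.01 we fail to reject H₀.

z = -2.223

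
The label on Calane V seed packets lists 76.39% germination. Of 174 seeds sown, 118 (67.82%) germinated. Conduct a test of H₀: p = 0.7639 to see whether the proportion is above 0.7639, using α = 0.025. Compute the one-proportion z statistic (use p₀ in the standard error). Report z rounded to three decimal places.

z = -2.663

p̂ = 118/174 ≈ 0.67816.
Under H₀, SE = √(0.7639·0.2361/174) = √(0.00103653) = 0.03220.
z = (0.67816 − 0.7639)/0.03220 = -0.08574/0.03220 = -2.663.
p-value = P(Z > -2.663) ≈ 0.9961. With α = 0.025, fail to reject H₀.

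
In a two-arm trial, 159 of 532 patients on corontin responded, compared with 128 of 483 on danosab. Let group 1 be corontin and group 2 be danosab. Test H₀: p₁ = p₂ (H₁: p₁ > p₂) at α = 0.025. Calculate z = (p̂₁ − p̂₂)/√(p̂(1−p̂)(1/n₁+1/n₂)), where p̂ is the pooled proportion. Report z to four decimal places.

z = 1.1964

p̂₁ = 159/532 ≈ 0.298872, p̂₂ = 128/483 ≈ 0.265010.
Pooled p̂ = (159+128)/(532+483) = 287/1015 = 0.282759.
SE = √(p̂(1−p̂)(1/n₁+1/n₂)) = √(0.282759·0.717241·0.00395009) = √(0.000801103) = 0.028304.
z = (0.298872 − 0.265010)/0.028304 = 0.033862/0.028304 = 1.1964.
p-value = P(Z > 1.196) ≈ 0.1158; since p > α = 0.025, fail to reject H₀.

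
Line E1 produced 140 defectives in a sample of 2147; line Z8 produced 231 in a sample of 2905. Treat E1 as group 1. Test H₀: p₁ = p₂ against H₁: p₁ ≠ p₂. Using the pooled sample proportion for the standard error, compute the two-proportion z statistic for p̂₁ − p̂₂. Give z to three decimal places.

p̂₁ = 140/2147 ≈ 0.065207, p̂₂ = 231/2905 ≈ 0.079518.
Pooled p̂ = (140+231)/(2147+2905) = 371/5052 = 0.073436.
SE = √(p̂(1−p̂)(1/n₁+1/n₂)) = √(0.073436·0.926564·0.00081) = √(5.51152e-05) = 0.007424.
z = (0.065207 − 0.079518)/0.007424 = -0.014311/0.007424 = -1.928.

z = -1.928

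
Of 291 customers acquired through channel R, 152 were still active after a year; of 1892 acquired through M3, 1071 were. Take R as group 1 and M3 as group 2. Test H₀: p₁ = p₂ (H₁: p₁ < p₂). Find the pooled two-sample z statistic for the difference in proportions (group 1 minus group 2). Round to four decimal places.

p̂₁ = 152/291 = 0.522337, p̂₂ = 1071/1892 = 0.566068.
Pooled p̂ = (152+1071)/(291+1892) = 1223/2183 = 0.560238.
SE = √(p̂(1−p̂)(1/n₁+1/n₂)) = √(0.560238·0.439762·0.00396497) = √(0.000976854) = 0.031255.
z = (0.522337 − 0.566068)/0.031255 = -0.043731/0.031255 = -1.3992.

z = -1.3992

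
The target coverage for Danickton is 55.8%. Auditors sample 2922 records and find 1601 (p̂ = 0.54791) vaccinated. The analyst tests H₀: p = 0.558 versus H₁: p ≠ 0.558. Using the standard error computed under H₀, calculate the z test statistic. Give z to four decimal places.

p̂ = 1601/2922 ≈ 0.5479124.
Standard error under H₀: √(0.558×0.442/2922) = 0.0091873.
z = (0.5479124 − 0.558)/0.0091873 = -0.0100876/0.0091873 = -1.0980.

z = -1.0980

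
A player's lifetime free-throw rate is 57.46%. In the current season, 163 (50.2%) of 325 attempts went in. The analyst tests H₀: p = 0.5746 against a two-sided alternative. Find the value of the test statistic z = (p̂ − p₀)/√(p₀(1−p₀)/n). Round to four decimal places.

p̂ = 163/325 ≈ 0.501538.
Standard error under H₀: √(0.5746×0.4254/325) = 0.027425.
z = (0.501538 − 0.5746)/0.027425 = -0.073062/0.027425 = -2.6641.

z = -2.6641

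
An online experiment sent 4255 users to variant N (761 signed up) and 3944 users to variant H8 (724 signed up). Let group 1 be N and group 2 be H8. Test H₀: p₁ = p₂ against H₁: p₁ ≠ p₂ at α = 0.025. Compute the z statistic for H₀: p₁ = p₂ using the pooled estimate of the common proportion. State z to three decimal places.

p̂₁ = 761/4255 = 0.17885, p̂₂ = 724/3944 = 0.18357.
Pooled p̂ = (761+724)/(4255+3944) = 1485/8199 = 0.18112.
SE = √(0.148315 × 0.000488567) = 0.00851.
z = (0.17885 − 0.18357)/0.00851 = -0.00472/0.00851 = -0.555.
Two-sided p-value ≈ 2·Φ(−0.555) = 0.5791, so at α = 0.025 we fail to reject H₀.

z = -0.555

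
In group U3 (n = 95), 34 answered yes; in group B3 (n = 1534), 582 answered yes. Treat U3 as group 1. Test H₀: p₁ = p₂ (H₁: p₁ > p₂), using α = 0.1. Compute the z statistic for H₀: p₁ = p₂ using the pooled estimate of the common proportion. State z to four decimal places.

z = -0.4195

p̂₁ = 34/95 = 0.3578947, p̂₂ = 582/1534 = 0.3794003.
Pooled p̂ = (34+582)/(95+1534) = 616/1629 = 0.3781461.
SE = √(p̂(1−p̂)(1/n₁+1/n₂)) = √(0.3781461·0.6218539·0.0111782) = √(0.00262857) = 0.0512696.
z = (0.3578947 − 0.3794003)/0.0512696 = -0.0215056/0.0512696 = -0.4195.
p-value = P(Z > -0.419) ≈ 0.6626; since p > α = 0.1, fail to reject H₀.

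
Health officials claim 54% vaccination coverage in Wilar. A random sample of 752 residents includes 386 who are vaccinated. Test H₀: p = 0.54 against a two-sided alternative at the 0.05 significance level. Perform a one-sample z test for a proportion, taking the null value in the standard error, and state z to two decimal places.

z = -1.47

p̂ = 386/752 ≈ 0.5133.
Standard error under H₀: √(0.54×0.46/752) = 0.0182.
z = (0.5133 − 0.54)/0.0182 = -0.0267/0.0182 = -1.47.
Two-sided p-value ≈ 2·Φ(−1.469) = 0.1418; since p > α = 0.05, fail to reject H₀.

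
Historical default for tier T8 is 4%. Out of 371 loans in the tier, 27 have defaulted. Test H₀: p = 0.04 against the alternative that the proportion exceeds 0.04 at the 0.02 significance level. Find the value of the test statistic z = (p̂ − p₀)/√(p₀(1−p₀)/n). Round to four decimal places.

z = 3.2217

p̂ = 27/371 ≈ 0.0727763.
Under H₀, SE = √(0.04·0.96/371) = √(0.000103504) = 0.0101737.
z = (0.0727763 − 0.04)/0.0101737 = 0.0327763/0.0101737 = 3.2217.
p-value = P(Z > 3.222) ≈ 0.0006. With α = 0.02, reject H₀.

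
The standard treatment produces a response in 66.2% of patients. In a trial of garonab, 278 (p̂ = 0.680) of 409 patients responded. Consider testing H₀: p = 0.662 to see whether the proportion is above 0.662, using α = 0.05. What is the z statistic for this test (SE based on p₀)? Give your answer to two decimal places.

p̂ = 278/409 = 0.6797.
SE = √(p₀(1−p₀)/n) = √(0.22376/409) = 0.0234.
z = (0.6797 − 0.662)/0.0234 = 0.0177/0.0234 = 0.76.
p-value = P(Z > 0.757) ≈ 0.2245; since p > α = 0.05, fail to reject H₀.

z = 0.76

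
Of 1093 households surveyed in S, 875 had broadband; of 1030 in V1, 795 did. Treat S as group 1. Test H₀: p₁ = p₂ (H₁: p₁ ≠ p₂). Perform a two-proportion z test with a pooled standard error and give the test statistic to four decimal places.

z = 1.6134

p̂₁ = 875/1093 = 0.800549, p̂₂ = 795/1030 = 0.771845.
Pooled p̂ = (875+795)/(1093+1030) = 1670/2123 = 0.786623.
SE = √(0.167847 × 0.00188579) = 0.017791.
z = (0.800549 − 0.771845)/0.017791 = 0.028704/0.017791 = 1.6134.
Two-sided p-value ≈ 2·Φ(−1.613) = 0.1067.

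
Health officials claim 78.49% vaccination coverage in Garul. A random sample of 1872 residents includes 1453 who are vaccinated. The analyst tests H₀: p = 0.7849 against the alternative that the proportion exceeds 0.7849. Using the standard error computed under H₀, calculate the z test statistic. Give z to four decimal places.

z = -0.9187

p̂ = 1453/1872 ≈ 0.776175.
SE = √(p₀(1−p₀)/n) = √(0.16883/1872) = 0.009497.
z = (0.776175 − 0.7849)/0.009497 = -0.008725/0.009497 = -0.9187.
p-value = P(Z > -0.919) ≈ 0.8209.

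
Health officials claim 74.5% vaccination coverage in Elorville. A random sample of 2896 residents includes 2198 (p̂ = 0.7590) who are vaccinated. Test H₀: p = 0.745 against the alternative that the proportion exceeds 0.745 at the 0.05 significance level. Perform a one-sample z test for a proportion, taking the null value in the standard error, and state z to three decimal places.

z = 1.726

p̂ = 2198/2896 ≈ 0.75898.
Standard error under H₀: √(0.745×0.255/2896) = 0.00810.
z = (0.75898 − 0.745)/0.00810 = 0.01398/0.00810 = 1.726.
p-value = P(Z > 1.726) ≈ 0.0422; since p < α = 0.05, reject H₀.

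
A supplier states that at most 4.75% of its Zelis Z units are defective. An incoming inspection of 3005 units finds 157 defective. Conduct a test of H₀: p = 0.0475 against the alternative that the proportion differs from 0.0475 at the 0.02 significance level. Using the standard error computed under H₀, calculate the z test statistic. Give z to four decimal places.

z = 1.2232

p̂ = 157/3005 ≈ 0.052246.
Standard error under H₀: √(0.0475×0.9525/3005) = 0.003880.
z = (0.052246 − 0.0475)/0.003880 = 0.004746/0.003880 = 1.2232.
Two-sided p-value ≈ 2·Φ(−1.223) = 0.2213; since p > α = 0.02, fail to reject H₀.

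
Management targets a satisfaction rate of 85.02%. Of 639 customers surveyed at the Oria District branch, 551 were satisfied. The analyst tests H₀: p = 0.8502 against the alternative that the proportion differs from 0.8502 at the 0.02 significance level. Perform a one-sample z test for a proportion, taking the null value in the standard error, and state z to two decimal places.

z = 0.86

p̂ = 551/639 ≈ 0.8623.
Under H₀, SE = √(0.8502·0.1498/639) = √(0.000199311) = 0.0141.
z = (0.8623 − 0.8502)/0.0141 = 0.0121/0.0141 = 0.86.
p-value = 2·P(Z > 0.856) ≈ 0.3920, so at α = 0.02 we fail to reject H₀.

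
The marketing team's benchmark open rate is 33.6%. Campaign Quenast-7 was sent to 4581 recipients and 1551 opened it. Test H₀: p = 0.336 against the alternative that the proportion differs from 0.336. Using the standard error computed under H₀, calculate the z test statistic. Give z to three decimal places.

p̂ = 1551/4581 ≈ 0.338572.
SE = √(p₀(1−p₀)/n) = √(0.2231/4581) = 0.006979.
z = (0.338572 − 0.336)/0.006979 = 0.002572/0.006979 = 0.369.

z = 0.369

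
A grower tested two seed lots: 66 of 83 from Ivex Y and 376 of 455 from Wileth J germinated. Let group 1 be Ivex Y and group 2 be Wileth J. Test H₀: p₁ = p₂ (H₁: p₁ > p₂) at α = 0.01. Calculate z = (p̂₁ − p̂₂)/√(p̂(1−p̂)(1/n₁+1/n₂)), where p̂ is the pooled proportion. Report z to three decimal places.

p̂₁ = 66/83 = 0.795181, p̂₂ = 376/455 = 0.826374.
Pooled p̂ = (66+376)/(83+455) = 442/538 = 0.821561.
SE = √(0.146598 × 0.014246) = 0.045699.
z = (0.795181 − 0.826374)/0.045699 = -0.031193/0.045699 = -0.683.
p-value = P(Z > -0.683) ≈ 0.7526; since p > α = 0.01, fail to reject H₀.

z = -0.683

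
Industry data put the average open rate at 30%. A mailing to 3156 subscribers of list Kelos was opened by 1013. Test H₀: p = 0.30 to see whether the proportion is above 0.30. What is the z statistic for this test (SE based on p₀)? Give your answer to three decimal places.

z = 2.571

p̂ = 1013/3156 ≈ 0.32098.
Standard error under H₀: √(0.3×0.7/3156) = 0.00816.
z = (0.32098 − 0.3)/0.00816 = 0.02098/0.00816 = 2.571.
p-value = P(Z > 2.571) ≈ 0.0051.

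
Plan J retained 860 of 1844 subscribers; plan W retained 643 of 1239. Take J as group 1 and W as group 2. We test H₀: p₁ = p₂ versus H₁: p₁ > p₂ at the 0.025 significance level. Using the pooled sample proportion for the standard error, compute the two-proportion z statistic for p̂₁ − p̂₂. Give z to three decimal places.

z = -2.864

p̂₁ = 860/1844 = 0.46638, p̂₂ = 643/1239 = 0.51897.
Pooled p̂ = (860+643)/(1844+1239) = 1503/3083 = 0.48751.
SE = √(0.249844 × 0.0013494) = 0.01836.
z = (0.46638 − 0.51897)/0.01836 = -0.05259/0.01836 = -2.864.
p-value = P(Z > -2.864) ≈ 0.9979, so at α = 0.025 we fail to reject H₀.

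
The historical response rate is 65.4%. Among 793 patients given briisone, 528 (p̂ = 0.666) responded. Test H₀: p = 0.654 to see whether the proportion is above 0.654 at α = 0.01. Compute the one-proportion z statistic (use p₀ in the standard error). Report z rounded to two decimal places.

z = 0.70

p̂ = 528/793 = 0.6658.
Under H₀, SE = √(0.654·0.346/793) = √(0.000285352) = 0.0169.
z = (0.6658 − 0.654)/0.0169 = 0.0118/0.0169 = 0.70.
p-value = P(Z > 0.700) ≈ 0.2419, so at α = 0.01 we fail to reject H₀.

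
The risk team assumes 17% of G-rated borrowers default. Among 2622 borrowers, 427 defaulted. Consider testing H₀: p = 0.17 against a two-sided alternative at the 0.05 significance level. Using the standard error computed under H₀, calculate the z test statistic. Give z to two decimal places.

z = -0.97

p̂ = 427/2622 = 0.1629.
Standard error under H₀: √(0.17×0.83/2622) = 0.0073.
z = (0.1629 − 0.17)/0.0073 = -0.0071/0.0073 = -0.97.
p-value = 2·P(Z > 0.974) ≈ 0.3299. With α = 0.05, fail to reject H₀.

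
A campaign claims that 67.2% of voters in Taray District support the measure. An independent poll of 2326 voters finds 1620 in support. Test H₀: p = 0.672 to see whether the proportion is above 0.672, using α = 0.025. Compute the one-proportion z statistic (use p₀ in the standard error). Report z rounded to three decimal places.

p̂ = 1620/2326 ≈ 0.696475.
SE = √(p₀(1−p₀)/n) = √(0.22042/2326) = 0.009735.
z = (0.696475 − 0.672)/0.009735 = 0.024475/0.009735 = 2.514.
p-value = P(Z > 2.514) ≈ 0.0060. With α = 0.025, reject H₀.

z = 2.514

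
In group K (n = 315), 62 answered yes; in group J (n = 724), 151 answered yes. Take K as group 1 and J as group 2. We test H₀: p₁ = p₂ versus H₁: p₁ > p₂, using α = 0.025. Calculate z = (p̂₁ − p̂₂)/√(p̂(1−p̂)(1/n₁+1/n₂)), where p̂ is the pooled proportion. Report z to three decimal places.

z = -0.431

p̂₁ = 62/315 = 0.196825, p̂₂ = 151/724 = 0.208564.
Pooled p̂ = (62+151)/(315+724) = 213/1039 = 0.205005.
SE = √(p̂(1−p̂)(1/n₁+1/n₂)) = √(0.205005·0.794995·0.00455582) = √(0.000742497) = 0.027249.
z = (0.196825 − 0.208564)/0.027249 = -0.011739/0.027249 = -0.431.
p-value = P(Z > -0.431) ≈ 0.6667, so at α = 0.025 we fail to reject H₀.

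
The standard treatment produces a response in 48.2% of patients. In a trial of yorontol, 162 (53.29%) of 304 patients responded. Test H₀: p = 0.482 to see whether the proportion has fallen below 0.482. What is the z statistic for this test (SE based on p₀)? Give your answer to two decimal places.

p̂ = 162/304 = 0.53289.
Standard error under H₀: √(0.482×0.518/304) = 0.02866.
z = (0.53289 − 0.482)/0.02866 = 0.05089/0.02866 = 1.78.

z = 1.78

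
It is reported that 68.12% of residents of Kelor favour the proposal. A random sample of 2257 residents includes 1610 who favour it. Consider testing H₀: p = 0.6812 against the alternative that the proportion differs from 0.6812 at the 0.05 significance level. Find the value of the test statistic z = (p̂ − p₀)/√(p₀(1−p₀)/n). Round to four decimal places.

z = 3.2762

p̂ = 1610/2257 = 0.713336.
Under H₀, SE = √(0.6812·0.3188/2257) = √(9.62191e-05) = 0.009809.
z = (0.713336 − 0.6812)/0.009809 = 0.032136/0.009809 = 3.2762.
p-value = 2·P(Z > 3.276) ≈ 0.0011. With α = 0.05, reject H₀.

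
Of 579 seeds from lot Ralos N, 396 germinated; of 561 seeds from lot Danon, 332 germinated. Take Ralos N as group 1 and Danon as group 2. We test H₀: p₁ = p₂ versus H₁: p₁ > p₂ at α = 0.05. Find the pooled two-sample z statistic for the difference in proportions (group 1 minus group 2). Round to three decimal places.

p̂₁ = 396/579 = 0.683938, p̂₂ = 332/561 = 0.591800.
Pooled p̂ = (396+332)/(579+561) = 728/1140 = 0.638596.
SE = √(p̂(1−p̂)(1/n₁+1/n₂)) = √(0.638596·0.361404·0.00350965) = √(0.000809995) = 0.028460.
z = (0.683938 − 0.591800)/0.028460 = 0.092138/0.028460 = 3.237.
p-value = P(Z > 3.237) ≈ 0.0006. With α = 0.05, reject H₀.

z = 3.237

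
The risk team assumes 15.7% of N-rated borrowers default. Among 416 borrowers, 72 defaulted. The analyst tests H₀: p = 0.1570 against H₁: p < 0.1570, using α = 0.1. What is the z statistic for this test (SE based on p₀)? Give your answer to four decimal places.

z = 0.9013

p̂ = 72/416 ≈ 0.173077.
Standard error under H₀: √(0.157×0.843/416) = 0.017837.
z = (0.173077 − 0.157)/0.017837 = 0.016077/0.017837 = 0.9013.
p-value = P(Z < 0.901) ≈ 0.8163; since p > α = 0.1, fail to reject H₀.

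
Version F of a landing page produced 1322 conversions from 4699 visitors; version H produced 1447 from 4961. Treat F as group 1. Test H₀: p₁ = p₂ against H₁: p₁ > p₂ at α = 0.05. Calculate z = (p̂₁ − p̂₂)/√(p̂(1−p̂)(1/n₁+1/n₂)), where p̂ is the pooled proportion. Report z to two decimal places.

z = -1.12

p̂₁ = 1322/4699 = 0.28134, p̂₂ = 1447/4961 = 0.29168.
Pooled p̂ = (1322+1447)/(4699+4961) = 2769/9660 = 0.28665.
SE = √(0.20448 × 0.000414384) = 0.00921.
z = (0.28134 − 0.29168)/0.00921 = -0.01034/0.00921 = -1.12.
p-value = P(Z > -1.123) ≈ 0.8693, so at α = 0.05 we fail to reject H₀.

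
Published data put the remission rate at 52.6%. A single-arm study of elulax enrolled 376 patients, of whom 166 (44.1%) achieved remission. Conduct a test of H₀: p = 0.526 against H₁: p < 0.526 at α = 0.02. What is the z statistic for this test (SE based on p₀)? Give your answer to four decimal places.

p̂ = 166/376 ≈ 0.441489.
Standard error under H₀: √(0.526×0.474/376) = 0.025751.
z = (0.441489 − 0.526)/0.025751 = -0.084511/0.025751 = -3.2819.
p-value = P(Z < -3.282) ≈ 0.0005; since p < α = 0.02, reject H₀.

z = -3.2819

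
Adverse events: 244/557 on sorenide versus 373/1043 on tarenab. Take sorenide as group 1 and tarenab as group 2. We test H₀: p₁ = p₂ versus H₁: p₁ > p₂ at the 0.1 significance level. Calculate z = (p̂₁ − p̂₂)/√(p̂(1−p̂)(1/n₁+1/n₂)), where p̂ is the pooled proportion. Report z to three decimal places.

p̂₁ = 244/557 = 0.438061, p̂₂ = 373/1043 = 0.357622.
Pooled p̂ = (244+373)/(557+1043) = 617/1600 = 0.385625.
SE = √(0.236918 × 0.0027541) = 0.025544.
z = (0.438061 − 0.357622)/0.025544 = 0.080439/0.025544 = 3.149.
p-value = P(Z > 3.149) ≈ 0.0008, so at α = 0.1 we reject H₀.

z = 3.149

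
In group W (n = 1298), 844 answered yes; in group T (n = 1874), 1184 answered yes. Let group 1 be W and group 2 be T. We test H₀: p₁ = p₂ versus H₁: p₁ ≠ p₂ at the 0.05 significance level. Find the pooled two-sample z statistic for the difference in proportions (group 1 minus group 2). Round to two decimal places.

z = 1.06

p̂₁ = 844/1298 ≈ 0.6502, p̂₂ = 1184/1874 ≈ 0.6318.
Pooled p̂ = (844+1184)/(1298+1874) = 2028/3172 = 0.6393.
SE = √(p̂(1−p̂)(1/n₁+1/n₂)) = √(0.6393·0.3607·0.00130403) = √(0.000300688) = 0.0173.
z = (0.6502 − 0.6318)/0.0173 = 0.0184/0.0173 = 1.06.
Two-sided p-value ≈ 2·Φ(−1.063) = 0.2879, so at α = 0.05 we fail to reject H₀.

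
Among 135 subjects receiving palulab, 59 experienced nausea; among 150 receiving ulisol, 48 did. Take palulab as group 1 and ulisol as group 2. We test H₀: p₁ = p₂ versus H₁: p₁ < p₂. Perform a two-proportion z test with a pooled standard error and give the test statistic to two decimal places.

p̂₁ = 59/135 ≈ 0.4370, p̂₂ = 48/150 ≈ 0.3200.
Pooled p̂ = (59+48)/(135+150) = 107/285 = 0.3754.
SE = √(p̂(1−p̂)(1/n₁+1/n₂)) = √(0.3754·0.6246·0.0140741) = √(0.00330015) = 0.0574.
z = (0.4370 − 0.3200)/0.0574 = 0.1170/0.0574 = 2.04.
p-value = P(Z < 2.037) ≈ 0.9792.

z = 2.04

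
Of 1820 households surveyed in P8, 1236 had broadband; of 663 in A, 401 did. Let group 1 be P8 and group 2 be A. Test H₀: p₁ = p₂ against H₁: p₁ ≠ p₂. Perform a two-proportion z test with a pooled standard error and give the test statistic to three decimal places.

p̂₁ = 1236/1820 = 0.679121, p̂₂ = 401/663 = 0.604827.
Pooled p̂ = (1236+401)/(1820+663) = 1637/2483 = 0.659283.
SE = √(p̂(1−p̂)(1/n₁+1/n₂)) = √(0.659283·0.340717·0.00205775) = √(0.000462229) = 0.021500.
z = (0.679121 − 0.604827)/0.021500 = 0.074294/0.021500 = 3.456.

z = 3.456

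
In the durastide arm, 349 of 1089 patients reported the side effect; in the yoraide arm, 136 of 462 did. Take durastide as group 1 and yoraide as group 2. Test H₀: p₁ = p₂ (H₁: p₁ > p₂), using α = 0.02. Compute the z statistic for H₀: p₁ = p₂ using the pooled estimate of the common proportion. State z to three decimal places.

p̂₁ = 349/1089 = 0.32048, p̂₂ = 136/462 = 0.29437.
Pooled p̂ = (349+136)/(1089+462) = 485/1551 = 0.31270.
SE = √(p̂(1−p̂)(1/n₁+1/n₂)) = √(0.31270·0.68730·0.00308278) = √(0.000662548) = 0.02574.
z = (0.32048 − 0.29437)/0.02574 = 0.02611/0.02574 = 1.014.
p-value = P(Z > 1.014) ≈ 0.1552; since p > α = 0.02, fail to reject H₀.

z = 1.014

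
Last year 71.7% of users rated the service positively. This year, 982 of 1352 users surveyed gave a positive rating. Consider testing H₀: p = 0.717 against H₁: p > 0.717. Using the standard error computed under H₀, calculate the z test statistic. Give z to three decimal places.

p̂ = 982/1352 = 0.72633.
Under H₀, SE = √(0.717·0.283/1352) = √(0.000150082) = 0.01225.
z = (0.72633 − 0.717)/0.01225 = 0.00933/0.01225 = 0.762.

z = 0.762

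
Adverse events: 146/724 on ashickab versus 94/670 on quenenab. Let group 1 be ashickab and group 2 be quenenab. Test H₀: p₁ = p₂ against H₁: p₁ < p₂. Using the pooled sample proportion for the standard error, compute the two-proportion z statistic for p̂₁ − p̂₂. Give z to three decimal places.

p̂₁ = 146/724 ≈ 0.20166, p̂₂ = 94/670 ≈ 0.14030.
Pooled p̂ = (146+94)/(724+670) = 240/1394 = 0.17217.
SE = √(0.142525 × 0.00287375) = 0.02024.
z = (0.20166 − 0.14030)/0.02024 = 0.06136/0.02024 = 3.032.

z = 3.032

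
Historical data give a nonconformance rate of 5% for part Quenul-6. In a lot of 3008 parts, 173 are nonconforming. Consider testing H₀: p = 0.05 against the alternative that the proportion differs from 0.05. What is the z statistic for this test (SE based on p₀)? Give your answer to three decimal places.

p̂ = 173/3008 = 0.057513.
Under H₀, SE = √(0.05·0.95/3008) = √(1.57912e-05) = 0.003974.
z = (0.057513 − 0.05)/0.003974 = 0.007513/0.003974 = 1.891.
Two-sided p-value ≈ 2·Φ(−1.891) = 0.0587.

z = 1.891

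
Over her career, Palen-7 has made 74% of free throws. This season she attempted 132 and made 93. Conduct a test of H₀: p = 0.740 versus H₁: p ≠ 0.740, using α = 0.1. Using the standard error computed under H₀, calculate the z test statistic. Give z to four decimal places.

p̂ = 93/132 = 0.704545.
SE = √(p₀(1−p₀)/n) = √(0.1924/132) = 0.038178.
z = (0.704545 − 0.74)/0.038178 = -0.035455/0.038178 = -0.9287.
p-value = 2·P(Z > 0.929) ≈ 0.3531; since p > α = 0.1, fail to reject H₀.

z = -0.9287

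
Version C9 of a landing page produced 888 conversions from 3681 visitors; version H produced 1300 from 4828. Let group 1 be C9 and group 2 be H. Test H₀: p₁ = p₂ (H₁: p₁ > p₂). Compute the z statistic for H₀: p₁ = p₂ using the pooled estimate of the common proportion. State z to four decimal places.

z = -2.9303

p̂₁ = 888/3681 = 0.2412388, p̂₂ = 1300/4828 = 0.2692626.
Pooled p̂ = (888+1300)/(3681+4828) = 2188/8509 = 0.2571395.
SE = √(p̂(1−p̂)(1/n₁+1/n₂)) = √(0.2571395·0.7428605·0.00047879) = √(9.1458e-05) = 0.0095634.
z = (0.2412388 − 0.2692626)/0.0095634 = -0.0280238/0.0095634 = -2.9303.
p-value = P(Z > -2.930) ≈ 0.9983.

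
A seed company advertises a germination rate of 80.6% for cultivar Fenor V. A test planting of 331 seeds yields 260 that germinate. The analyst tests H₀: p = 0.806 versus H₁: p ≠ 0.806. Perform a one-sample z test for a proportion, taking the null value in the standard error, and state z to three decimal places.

p̂ = 260/331 = 0.78550.
SE = √(p₀(1−p₀)/n) = √(0.15636/331) = 0.02173.
z = (0.78550 − 0.806)/0.02173 = -0.02050/0.02173 = -0.943.

z = -0.943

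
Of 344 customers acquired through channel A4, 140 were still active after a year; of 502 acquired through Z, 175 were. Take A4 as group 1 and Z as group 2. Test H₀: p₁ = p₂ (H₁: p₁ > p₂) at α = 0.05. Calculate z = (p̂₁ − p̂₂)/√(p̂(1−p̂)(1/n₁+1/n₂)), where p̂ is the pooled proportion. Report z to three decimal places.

p̂₁ = 140/344 = 0.40698, p̂₂ = 175/502 = 0.34861.
Pooled p̂ = (140+175)/(344+502) = 315/846 = 0.37234.
SE = √(0.233703 × 0.00489901) = 0.03384.
z = (0.40698 − 0.34861)/0.03384 = 0.05837/0.03384 = 1.725.
p-value = P(Z > 1.725) ≈ 0.0423. With α = 0.05, reject H₀.

z = 1.725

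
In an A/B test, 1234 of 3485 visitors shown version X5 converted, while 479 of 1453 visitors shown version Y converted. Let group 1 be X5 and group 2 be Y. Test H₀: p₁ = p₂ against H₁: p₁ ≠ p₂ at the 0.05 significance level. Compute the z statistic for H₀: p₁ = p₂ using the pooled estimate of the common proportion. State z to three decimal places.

z = 1.643

p̂₁ = 1234/3485 = 0.354089, p̂₂ = 479/1453 = 0.329663.
Pooled p̂ = (1234+479)/(3485+1453) = 1713/4938 = 0.346902.
SE = √(0.226561 × 0.000975175) = 0.014864.
z = (0.354089 − 0.329663)/0.014864 = 0.024426/0.014864 = 1.643.
p-value = 2·P(Z > 1.643) ≈ 0.1003. With α = 0.05, fail to reject H₀.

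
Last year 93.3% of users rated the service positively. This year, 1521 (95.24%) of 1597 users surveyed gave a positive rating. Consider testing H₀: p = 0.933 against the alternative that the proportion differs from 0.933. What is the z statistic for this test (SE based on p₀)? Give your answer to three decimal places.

z = 3.103

p̂ = 1521/1597 ≈ 0.952411.
Under H₀, SE = √(0.933·0.067/1597) = √(3.91428e-05) = 0.006256.
z = (0.952411 − 0.933)/0.006256 = 0.019411/0.006256 = 3.103.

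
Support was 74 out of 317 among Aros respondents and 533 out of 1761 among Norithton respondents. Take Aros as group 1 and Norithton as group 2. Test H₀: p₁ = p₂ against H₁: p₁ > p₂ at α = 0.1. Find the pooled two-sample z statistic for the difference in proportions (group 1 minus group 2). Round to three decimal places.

z = -2.495

p̂₁ = 74/317 = 0.233438, p̂₂ = 533/1761 = 0.302669.
Pooled p̂ = (74+533)/(317+1761) = 607/2078 = 0.292108.
SE = √(p̂(1−p̂)(1/n₁+1/n₂)) = √(0.292108·0.707892·0.00372243) = √(0.000769728) = 0.027744.
z = (0.233438 − 0.302669)/0.027744 = -0.069231/0.027744 = -2.495.
p-value = P(Z > -2.495) ≈ 0.9937, so at α = 0.1 we fail to reject H₀.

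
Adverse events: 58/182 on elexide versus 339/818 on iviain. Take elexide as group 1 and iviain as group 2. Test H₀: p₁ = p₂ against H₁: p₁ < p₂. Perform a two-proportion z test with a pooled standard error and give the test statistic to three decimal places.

p̂₁ = 58/182 ≈ 0.31868, p̂₂ = 339/818 ≈ 0.41443.
Pooled p̂ = (58+339)/(182+818) = 397/1000 = 0.39700.
SE = √(p̂(1−p̂)(1/n₁+1/n₂)) = √(0.39700·0.60300·0.006717) = √(0.00160799) = 0.04010.
z = (0.31868 − 0.41443)/0.04010 = -0.09575/0.04010 = -2.388.
p-value = P(Z < -2.388) ≈ 0.0085.

z = -2.388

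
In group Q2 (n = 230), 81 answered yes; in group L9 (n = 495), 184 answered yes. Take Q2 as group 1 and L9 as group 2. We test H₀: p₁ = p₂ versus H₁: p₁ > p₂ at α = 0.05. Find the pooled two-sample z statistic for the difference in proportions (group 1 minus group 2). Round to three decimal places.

p̂₁ = 81/230 ≈ 0.35217, p̂₂ = 184/495 ≈ 0.37172.
Pooled p̂ = (81+184)/(230+495) = 265/725 = 0.36552.
SE = √(0.231914 × 0.00636803) = 0.03843.
z = (0.35217 − 0.37172)/0.03843 = -0.01955/0.03843 = -0.509.
p-value = P(Z > -0.509) ≈ 0.6945; since p > α = 0.05, fail to reject H₀.

z = -0.509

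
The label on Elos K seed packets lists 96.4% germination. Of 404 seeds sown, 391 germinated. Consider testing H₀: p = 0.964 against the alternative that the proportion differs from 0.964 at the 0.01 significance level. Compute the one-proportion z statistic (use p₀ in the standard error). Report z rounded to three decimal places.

z = 0.412

p̂ = 391/404 ≈ 0.96782.
Under H₀, SE = √(0.964·0.036/404) = √(8.5901e-05) = 0.00927.
z = (0.96782 − 0.964)/0.00927 = 0.00382/0.00927 = 0.412.
Two-sided p-value ≈ 2·Φ(−0.412) = 0.6801, so at α = 0.01 we fail to reject H₀.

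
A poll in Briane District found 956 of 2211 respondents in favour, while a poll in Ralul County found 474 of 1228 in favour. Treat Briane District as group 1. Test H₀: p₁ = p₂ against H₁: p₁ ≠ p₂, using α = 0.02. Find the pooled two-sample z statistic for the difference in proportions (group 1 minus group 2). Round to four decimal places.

p̂₁ = 956/2211 = 0.432384, p̂₂ = 474/1228 = 0.385993.
Pooled p̂ = (956+474)/(2211+1228) = 1430/3439 = 0.415819.
SE = √(0.242913 × 0.00126662) = 0.017541.
z = (0.432384 − 0.385993)/0.017541 = 0.046391/0.017541 = 2.6447.
p-value = 2·P(Z > 2.645) ≈ 0.0082; since p < α = 0.02, reject H₀.

z = 2.6447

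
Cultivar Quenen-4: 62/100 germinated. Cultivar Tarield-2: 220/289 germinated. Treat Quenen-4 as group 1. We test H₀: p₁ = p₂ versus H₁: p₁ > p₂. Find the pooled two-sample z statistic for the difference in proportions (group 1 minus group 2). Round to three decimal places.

z = -2.726

p̂₁ = 62/100 = 0.62000, p̂₂ = 220/289 = 0.76125.
Pooled p̂ = (62+220)/(100+289) = 282/389 = 0.72494.
SE = √(0.199404 × 0.0134602) = 0.05181.
z = (0.62000 − 0.76125)/0.05181 = -0.14125/0.05181 = -2.726.
p-value = P(Z > -2.726) ≈ 0.9968.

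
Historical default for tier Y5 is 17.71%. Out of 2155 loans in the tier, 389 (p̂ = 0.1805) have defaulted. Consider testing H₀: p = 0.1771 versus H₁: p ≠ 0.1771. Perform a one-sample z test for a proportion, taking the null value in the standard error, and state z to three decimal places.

z = 0.415

p̂ = 389/2155 = 0.18051.
Standard error under H₀: √(0.1771×0.8229/2155) = 0.00822.
z = (0.18051 − 0.1771)/0.00822 = 0.00341/0.00822 = 0.415.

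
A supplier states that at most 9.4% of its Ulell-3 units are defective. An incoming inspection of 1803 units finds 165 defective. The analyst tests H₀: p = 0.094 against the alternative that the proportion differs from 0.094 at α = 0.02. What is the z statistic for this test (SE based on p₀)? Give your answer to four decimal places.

p̂ = 165/1803 ≈ 0.091514.
SE = √(p₀(1−p₀)/n) = √(0.085164/1803) = 0.006873.
z = (0.091514 − 0.094)/0.006873 = -0.002486/0.006873 = -0.3617.
Two-sided p-value ≈ 2·Φ(−0.362) = 0.7176. With α = 0.02, fail to reject H₀.

z = -0.3617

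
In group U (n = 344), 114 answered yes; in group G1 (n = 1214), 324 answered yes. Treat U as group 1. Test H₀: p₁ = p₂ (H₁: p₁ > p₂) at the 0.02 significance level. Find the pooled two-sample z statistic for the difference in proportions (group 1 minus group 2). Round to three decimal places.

z = 2.349

p̂₁ = 114/344 = 0.33140, p̂₂ = 324/1214 = 0.26689.
Pooled p̂ = (114+324)/(344+1214) = 438/1558 = 0.28113.
SE = √(p̂(1−p̂)(1/n₁+1/n₂)) = √(0.28113·0.71887·0.0037307) = √(0.000753959) = 0.02746.
z = (0.33140 − 0.26689)/0.02746 = 0.06451/0.02746 = 2.349.
p-value = P(Z > 2.349) ≈ 0.0094, so at α = 0.02 we reject H₀.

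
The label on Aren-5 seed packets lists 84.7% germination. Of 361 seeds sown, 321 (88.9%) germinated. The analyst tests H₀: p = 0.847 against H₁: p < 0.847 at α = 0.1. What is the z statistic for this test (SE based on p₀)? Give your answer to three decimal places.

z = 2.227

p̂ = 321/361 ≈ 0.88920.
Standard error under H₀: √(0.847×0.153/361) = 0.01895.
z = (0.88920 − 0.847)/0.01895 = 0.04220/0.01895 = 2.227.
p-value = P(Z < 2.227) ≈ 0.9870. With α = 0.1, fail to reject H₀.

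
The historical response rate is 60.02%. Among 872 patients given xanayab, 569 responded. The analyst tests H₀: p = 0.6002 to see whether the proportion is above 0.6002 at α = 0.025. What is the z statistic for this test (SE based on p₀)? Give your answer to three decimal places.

p̂ = 569/872 = 0.65252.
Standard error under H₀: √(0.6002×0.3998/872) = 0.01659.
z = (0.65252 − 0.6002)/0.01659 = 0.05232/0.01659 = 3.154.
p-value = P(Z > 3.154) ≈ 0.0008. With α = 0.025, reject H₀.

z = 3.154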